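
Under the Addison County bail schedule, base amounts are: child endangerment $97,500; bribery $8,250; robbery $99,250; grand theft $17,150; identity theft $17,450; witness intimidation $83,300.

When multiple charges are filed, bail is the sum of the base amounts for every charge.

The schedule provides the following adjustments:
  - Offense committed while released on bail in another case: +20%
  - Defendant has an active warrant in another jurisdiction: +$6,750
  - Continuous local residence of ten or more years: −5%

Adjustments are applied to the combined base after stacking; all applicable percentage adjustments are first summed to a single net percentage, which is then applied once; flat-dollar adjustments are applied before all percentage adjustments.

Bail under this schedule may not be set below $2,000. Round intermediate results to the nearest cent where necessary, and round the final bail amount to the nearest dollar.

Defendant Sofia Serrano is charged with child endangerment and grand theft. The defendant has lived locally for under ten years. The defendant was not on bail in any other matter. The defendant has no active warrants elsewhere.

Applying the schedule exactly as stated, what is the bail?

Base amounts from the schedule: child endangerment $97,500; grand theft $17,150.
Stacking rule: sum of all bases. $97,500 + $17,150 = $114,650.
No adjustment factors apply to this defendant.
$114,650 is at or above the $2,000 minimum.

$114,650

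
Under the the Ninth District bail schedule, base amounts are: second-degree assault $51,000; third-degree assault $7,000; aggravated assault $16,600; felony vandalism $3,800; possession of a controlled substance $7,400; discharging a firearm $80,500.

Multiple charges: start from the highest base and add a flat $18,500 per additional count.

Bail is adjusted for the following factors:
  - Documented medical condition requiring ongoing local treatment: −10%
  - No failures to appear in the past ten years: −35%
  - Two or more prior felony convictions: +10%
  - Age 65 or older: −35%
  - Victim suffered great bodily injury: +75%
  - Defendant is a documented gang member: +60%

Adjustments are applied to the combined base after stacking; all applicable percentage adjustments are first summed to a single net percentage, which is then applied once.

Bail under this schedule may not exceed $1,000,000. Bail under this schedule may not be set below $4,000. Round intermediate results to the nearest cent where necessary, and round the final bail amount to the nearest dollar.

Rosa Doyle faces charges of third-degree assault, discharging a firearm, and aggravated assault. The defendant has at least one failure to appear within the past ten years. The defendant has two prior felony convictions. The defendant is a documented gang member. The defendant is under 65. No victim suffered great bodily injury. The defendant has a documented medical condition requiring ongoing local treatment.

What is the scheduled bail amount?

$188,000

Base amounts from the schedule: third-degree assault $7,000; discharging a firearm $80,500; aggravated assault $16,600.
Stacking rule: highest base plus $18,500 per additional charge. Highest is discharging a firearm at $80,500; 2 additional charges → +$37,000. Combined base = $117,500.
Net percentage adjustment: −10% +10% +60% = +60%. $117,500 × 1.6 = $188,000.
$188,000 is within the $1,000,000 maximum.
$188,000 is at or above the $4,000 minimum.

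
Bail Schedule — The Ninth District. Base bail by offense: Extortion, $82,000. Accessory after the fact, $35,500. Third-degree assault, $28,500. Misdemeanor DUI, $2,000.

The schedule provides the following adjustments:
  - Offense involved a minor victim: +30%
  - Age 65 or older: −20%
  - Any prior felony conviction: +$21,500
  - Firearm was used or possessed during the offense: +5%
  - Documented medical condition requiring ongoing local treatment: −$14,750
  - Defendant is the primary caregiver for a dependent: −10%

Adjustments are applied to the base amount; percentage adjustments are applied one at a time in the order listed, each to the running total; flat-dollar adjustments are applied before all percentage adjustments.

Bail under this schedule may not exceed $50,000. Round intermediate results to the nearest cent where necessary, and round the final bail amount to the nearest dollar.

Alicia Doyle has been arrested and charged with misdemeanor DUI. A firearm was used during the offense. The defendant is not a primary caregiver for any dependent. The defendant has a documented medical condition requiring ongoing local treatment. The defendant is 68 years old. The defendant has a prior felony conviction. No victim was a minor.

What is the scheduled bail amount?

$7,350

Base amounts from the schedule: misdemeanor DUI $2,000.
Single charge. Combined base = $2,000.
Any prior felony conviction (+$21,500 flat): $2,000 + $21,500 = $23,500.
Documented medical condition requiring ongoing local treatment (−$14,750 flat): $23,500 − $14,750 = $8,750.
Age 65 or older (−20%): $8,750 × 0.8 = $7,000.
Firearm was used or possessed during the offense (+5%): $7,000 × 1.05 = $7,350.
$7,350 is within the $50,000 maximum.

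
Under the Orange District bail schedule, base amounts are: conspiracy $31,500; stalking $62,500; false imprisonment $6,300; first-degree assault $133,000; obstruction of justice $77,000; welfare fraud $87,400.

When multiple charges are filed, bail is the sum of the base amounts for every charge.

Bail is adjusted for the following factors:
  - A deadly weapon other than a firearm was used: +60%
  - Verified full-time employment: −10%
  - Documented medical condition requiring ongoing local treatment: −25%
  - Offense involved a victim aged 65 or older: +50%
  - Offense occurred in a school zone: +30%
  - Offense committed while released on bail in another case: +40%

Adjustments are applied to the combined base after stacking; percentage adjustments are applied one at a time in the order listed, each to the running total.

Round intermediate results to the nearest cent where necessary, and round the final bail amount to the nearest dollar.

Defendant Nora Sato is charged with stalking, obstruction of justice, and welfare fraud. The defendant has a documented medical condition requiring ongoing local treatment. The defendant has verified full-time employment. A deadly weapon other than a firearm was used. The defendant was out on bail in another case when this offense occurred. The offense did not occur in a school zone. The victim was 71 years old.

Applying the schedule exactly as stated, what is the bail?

$514,609

Base amounts from the schedule: stalking $62,500; obstruction of justice $77,000; welfare fraud $87,400.
Stacking rule: sum of all bases. $62,500 + $77,000 + $87,400 = $226,900.
A deadly weapon other than a firearm was used (+60%): $226,900 × 1.6 = $363,040.
Verified full-time employment (−10%): $363,040 × 0.9 = $326,736.
Documented medical condition requiring ongoing local treatment (−25%): $326,736 × 0.75 = $245,052.
Offense involved a victim aged 65 or older (+50%): $245,052 × 1.5 = $367,578.
Offense committed while released on bail in another case (+40%): $367,578 × 1.4 = $514,609.20.
Rounded to the nearest dollar: $514,609.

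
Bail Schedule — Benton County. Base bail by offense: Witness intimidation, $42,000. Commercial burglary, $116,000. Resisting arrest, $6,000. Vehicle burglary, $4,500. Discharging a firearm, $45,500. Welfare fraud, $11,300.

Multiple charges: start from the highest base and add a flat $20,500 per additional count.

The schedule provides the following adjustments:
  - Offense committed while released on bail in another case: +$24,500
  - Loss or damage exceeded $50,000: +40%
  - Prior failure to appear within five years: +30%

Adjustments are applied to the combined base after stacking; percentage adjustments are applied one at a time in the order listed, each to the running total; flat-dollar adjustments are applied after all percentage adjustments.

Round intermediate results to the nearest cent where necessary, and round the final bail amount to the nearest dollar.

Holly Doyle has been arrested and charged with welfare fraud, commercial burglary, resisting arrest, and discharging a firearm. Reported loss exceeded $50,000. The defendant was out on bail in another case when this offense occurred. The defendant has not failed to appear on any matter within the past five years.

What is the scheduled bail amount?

Base amounts from the schedule: welfare fraud $11,300; commercial burglary $116,000; resisting arrest $6,000; discharging a firearm $45,500.
Stacking rule: highest base plus $20,500 per additional charge. Highest is commercial burglary at $116,000; 3 additional charges → +$61,500. Combined base = $177,500.
Loss or damage exceeded $50,000 (+40%): $177,500 × 1.4 = $248,500.
Offense committed while released on bail in another case (+$24,500 flat): $248,500 + $24,500 = $273,000.

$273,000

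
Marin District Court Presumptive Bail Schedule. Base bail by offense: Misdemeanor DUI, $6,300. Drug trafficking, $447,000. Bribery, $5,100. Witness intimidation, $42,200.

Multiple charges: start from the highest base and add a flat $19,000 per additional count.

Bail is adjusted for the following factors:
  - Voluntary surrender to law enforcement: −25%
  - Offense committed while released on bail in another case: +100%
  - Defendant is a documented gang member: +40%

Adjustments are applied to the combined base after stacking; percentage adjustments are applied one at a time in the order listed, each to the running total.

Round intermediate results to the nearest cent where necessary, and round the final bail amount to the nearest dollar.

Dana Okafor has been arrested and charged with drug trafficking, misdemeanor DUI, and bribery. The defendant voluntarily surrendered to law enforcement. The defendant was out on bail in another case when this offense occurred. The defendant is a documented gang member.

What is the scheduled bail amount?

$1,018,500

Base amounts from the schedule: drug trafficking $447,000; misdemeanor DUI $6,300; bribery $5,100.
Stacking rule: highest base plus $19,000 per additional charge. Highest is drug trafficking at $447,000; 2 additional charges → +$38,000. Combined base = $485,000.
Voluntary surrender to law enforcement (−25%): $485,000 × 0.75 = $363,750.
Offense committed while released on bail in another case (+100%): $363,750 × 2 = $727,500.
Defendant is a documented gang member (+40%): $727,500 × 1.4 = $1,018,500.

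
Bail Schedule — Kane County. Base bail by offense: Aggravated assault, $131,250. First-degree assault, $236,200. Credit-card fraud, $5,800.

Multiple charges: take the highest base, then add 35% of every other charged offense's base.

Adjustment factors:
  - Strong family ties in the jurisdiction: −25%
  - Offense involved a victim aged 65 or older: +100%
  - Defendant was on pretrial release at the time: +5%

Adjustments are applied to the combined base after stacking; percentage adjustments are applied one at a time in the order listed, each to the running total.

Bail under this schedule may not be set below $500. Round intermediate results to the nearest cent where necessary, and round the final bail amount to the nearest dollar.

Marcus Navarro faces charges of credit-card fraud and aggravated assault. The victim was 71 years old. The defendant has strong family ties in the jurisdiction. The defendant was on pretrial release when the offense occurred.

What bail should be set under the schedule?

Base amounts from the schedule: credit-card fraud $5,800; aggravated assault $131,250.
Stacking rule: highest base plus 35% of each additional charge. Highest is aggravated assault at $131,250. Additional: $5,800 × 35% = $2,030. Combined base = $131,250 + $2,030 = $133,280.
Strong family ties in the jurisdiction (−25%): $133,280 × 0.75 = $99,960.
Offense involved a victim aged 65 or older (+100%): $99,960 × 2 = $199,920.
Defendant was on pretrial release at the time (+5%): $199,920 × 1.05 = $209,916.
$209,916 is at or above the $500 minimum.

$209,916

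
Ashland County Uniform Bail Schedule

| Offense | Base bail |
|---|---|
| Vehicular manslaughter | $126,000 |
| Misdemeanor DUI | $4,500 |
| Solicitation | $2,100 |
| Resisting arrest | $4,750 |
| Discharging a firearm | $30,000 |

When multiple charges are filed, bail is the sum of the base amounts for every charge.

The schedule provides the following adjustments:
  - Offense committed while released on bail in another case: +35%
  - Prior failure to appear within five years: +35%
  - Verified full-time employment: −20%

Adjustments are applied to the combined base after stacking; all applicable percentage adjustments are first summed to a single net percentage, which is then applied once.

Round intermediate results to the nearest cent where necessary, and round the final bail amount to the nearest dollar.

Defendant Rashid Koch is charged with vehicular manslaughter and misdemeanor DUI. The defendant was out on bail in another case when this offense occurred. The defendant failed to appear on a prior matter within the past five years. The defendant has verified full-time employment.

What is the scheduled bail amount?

Base amounts from the schedule: vehicular manslaughter $126,000; misdemeanor DUI $4,500.
Stacking rule: sum of all bases. $126,000 + $4,500 = $130,500.
Net percentage adjustment: +35% +35% −20% = +50%. $130,500 × 1.5 = $195,750.

$195,750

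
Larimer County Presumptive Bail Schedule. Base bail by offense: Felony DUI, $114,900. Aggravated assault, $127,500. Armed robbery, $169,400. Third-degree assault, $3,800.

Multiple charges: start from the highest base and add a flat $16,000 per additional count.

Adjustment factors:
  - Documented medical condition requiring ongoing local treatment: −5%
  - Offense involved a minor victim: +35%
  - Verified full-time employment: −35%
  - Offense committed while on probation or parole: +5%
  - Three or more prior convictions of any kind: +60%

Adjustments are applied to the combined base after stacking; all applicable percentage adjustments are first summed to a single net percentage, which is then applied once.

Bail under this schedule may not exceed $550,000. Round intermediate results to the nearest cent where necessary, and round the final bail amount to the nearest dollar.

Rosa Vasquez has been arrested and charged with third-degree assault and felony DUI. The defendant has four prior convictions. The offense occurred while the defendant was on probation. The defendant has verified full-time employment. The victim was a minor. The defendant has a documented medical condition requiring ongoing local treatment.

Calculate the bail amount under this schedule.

$209,440

Base amounts from the schedule: third-degree assault $3,800; felony DUI $114,900.
Stacking rule: highest base plus $16,000 per additional charge. Highest is felony DUI at $114,900; 1 additional charge → +$16,000. Combined base = $130,900.
Net percentage adjustment: −5% +35% −35% +5% +60% = +60%. $130,900 × 1.6 = $209,440.
$209,440 is within the $550,000 maximum.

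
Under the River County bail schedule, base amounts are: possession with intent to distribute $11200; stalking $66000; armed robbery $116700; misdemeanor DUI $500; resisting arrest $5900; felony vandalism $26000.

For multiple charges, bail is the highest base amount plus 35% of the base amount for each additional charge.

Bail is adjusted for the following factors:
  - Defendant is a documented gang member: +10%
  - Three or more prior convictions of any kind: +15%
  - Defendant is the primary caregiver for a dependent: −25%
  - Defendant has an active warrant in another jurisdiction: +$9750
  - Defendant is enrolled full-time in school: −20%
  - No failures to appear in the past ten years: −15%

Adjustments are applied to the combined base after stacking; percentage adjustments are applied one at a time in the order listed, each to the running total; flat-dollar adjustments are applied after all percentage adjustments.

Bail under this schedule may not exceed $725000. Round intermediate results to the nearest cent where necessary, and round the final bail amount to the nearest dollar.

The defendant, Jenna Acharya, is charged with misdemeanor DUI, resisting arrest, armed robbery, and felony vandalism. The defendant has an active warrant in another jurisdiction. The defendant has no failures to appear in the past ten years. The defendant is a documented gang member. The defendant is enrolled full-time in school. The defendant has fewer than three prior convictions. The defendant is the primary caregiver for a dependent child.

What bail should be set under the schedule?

$81580

Base amounts from the schedule: misdemeanor DUI $500; resisting arrest $5900; armed robbery $116700; felony vandalism $26000.
Stacking rule: highest base plus 35% of each additional charge. Highest is armed robbery at $116700. Additional: $500 × 35% = $175; $5900 × 35% = $2065; $26000 × 35% = $9100. Combined base = $116700 + $11340 = $128040.
Defendant is a documented gang member (+10%): $128040 × 1.1 = $140844.
Defendant is the primary caregiver for a dependent (−25%): $140844 × 0.75 = $105633.
Defendant is enrolled full-time in school (−20%): $105633 × 0.8 = $84506.40.
No failures to appear in the past ten years (−15%): $84506.40 × 0.85 = $71830.44.
Defendant has an active warrant in another jurisdiction (+$9750 flat): $71830.44 + $9750 = $81580.44.
$81580.44 is within the $725000 maximum.
Rounded to the nearest dollar: $81580.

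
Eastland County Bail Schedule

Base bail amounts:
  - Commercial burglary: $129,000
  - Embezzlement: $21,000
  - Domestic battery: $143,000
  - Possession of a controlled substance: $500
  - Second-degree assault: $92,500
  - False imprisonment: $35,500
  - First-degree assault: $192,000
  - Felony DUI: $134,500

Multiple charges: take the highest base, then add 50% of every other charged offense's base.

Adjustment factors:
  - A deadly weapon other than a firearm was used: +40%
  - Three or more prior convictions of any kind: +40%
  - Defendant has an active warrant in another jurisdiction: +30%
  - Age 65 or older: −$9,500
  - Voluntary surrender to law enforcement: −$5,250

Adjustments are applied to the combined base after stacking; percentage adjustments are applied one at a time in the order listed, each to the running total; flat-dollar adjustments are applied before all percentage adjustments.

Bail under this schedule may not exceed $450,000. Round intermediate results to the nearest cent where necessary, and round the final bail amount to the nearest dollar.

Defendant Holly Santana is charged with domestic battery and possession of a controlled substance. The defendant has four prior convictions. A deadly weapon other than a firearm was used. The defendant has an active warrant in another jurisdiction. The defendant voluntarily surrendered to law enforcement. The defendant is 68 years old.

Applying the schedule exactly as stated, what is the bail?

Base amounts from the schedule: domestic battery $143,000; possession of a controlled substance $500.
Stacking rule: highest base plus 50% of each additional charge. Highest is domestic battery at $143,000. Additional: $500 × 50% = $250. Combined base = $143,000 + $250 = $143,250.
Age 65 or older (−$9,500 flat): $143,250 − $9,500 = $133,750.
Voluntary surrender to law enforcement (−$5,250 flat): $133,750 − $5,250 = $128,500.
A deadly weapon other than a firearm was used (+40%): $128,500 × 1.4 = $179,900.
Three or more prior convictions of any kind (+40%): $179,900 × 1.4 = $251,860.
Defendant has an active warrant in another jurisdiction (+30%): $251,860 × 1.3 = $327,418.
$327,418 is within the $450,000 maximum.

$327,418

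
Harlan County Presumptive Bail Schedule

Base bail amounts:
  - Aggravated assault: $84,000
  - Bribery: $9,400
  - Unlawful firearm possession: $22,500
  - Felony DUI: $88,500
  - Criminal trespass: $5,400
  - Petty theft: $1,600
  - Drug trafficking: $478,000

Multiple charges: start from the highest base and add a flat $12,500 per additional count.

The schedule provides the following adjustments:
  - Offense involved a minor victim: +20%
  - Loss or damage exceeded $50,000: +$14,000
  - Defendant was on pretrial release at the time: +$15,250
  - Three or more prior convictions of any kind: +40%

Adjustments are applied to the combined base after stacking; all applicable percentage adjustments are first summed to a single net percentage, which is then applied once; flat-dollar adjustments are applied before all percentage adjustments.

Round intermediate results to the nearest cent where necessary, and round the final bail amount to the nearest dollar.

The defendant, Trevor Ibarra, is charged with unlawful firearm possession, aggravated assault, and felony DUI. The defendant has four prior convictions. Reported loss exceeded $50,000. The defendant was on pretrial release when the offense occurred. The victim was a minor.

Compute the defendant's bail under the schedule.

$228,400

Base amounts from the schedule: unlawful firearm possession $22,500; aggravated assault $84,000; felony DUI $88,500.
Stacking rule: highest base plus $12,500 per additional charge. Highest is felony DUI at $88,500; 2 additional charges → +$25,000. Combined base = $113,500.
Loss or damage exceeded $50,000 (+$14,000 flat): $113,500 + $14,000 = $127,500.
Defendant was on pretrial release at the time (+$15,250 flat): $127,500 + $15,250 = $142,750.
Net percentage adjustment: +20% +40% = +60%. $142,750 × 1.6 = $228,400.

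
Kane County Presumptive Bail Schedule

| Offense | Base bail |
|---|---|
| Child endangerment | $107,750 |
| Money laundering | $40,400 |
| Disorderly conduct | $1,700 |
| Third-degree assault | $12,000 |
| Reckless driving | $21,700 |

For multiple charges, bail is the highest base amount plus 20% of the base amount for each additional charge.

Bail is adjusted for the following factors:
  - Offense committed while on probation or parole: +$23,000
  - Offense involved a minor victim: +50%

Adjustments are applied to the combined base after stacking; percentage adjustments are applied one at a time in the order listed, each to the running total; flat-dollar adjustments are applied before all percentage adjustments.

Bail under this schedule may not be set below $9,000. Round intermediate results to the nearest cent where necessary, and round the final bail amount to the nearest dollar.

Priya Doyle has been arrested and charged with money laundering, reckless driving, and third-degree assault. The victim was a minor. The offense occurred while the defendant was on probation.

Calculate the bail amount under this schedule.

Base amounts from the schedule: money laundering $40,400; reckless driving $21,700; third-degree assault $12,000.
Stacking rule: highest base plus 20% of each additional charge. Highest is money laundering at $40,400. Additional: $21,700 × 20% = $4,340; $12,000 × 20% = $2,400. Combined base = $40,400 + $6,740 = $47,140.
Offense committed while on probation or parole (+$23,000 flat): $47,140 + $23,000 = $70,140.
Offense involved a minor victim (+50%): $70,140 × 1.5 = $105,210.
$105,210 is at or above the $9,000 minimum.

$105,210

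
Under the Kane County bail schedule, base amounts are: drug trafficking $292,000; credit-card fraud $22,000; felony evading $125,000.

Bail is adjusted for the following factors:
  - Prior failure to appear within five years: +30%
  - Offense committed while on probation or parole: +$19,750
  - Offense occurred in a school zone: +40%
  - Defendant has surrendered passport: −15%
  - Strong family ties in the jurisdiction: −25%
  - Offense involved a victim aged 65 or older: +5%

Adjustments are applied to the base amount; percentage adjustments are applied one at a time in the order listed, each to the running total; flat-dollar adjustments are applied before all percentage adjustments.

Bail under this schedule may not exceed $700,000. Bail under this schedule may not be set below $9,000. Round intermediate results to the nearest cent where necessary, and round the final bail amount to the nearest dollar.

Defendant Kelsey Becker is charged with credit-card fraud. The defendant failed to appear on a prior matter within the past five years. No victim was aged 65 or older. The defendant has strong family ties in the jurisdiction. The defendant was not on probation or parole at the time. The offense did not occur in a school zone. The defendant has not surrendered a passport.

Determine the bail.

Base amounts from the schedule: credit-card fraud $22,000.
Single charge. Combined base = $22,000.
Prior failure to appear within five years (+30%): $22,000 × 1.3 = $28,600.
Strong family ties in the jurisdiction (−25%): $28,600 × 0.75 = $21,450.
$21,450 is within the $700,000 maximum.
$21,450 is at or above the $9,000 minimum.

$21,450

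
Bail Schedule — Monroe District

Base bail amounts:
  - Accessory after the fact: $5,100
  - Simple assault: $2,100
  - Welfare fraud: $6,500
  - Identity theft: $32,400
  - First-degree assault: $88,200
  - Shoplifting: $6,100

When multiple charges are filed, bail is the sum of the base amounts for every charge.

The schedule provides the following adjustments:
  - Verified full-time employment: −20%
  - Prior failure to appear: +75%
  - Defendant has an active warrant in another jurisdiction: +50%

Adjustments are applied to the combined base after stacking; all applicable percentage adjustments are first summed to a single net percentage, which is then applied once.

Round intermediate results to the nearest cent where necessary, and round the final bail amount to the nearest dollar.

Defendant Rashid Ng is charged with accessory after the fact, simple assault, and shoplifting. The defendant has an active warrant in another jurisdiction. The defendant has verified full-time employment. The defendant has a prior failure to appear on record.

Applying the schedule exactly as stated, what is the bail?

$27,265

Base amounts from the schedule: accessory after the fact $5,100; simple assault $2,100; shoplifting $6,100.
Stacking rule: sum of all bases. $5,100 + $2,100 + $6,100 = $13,300.
Net percentage adjustment: −20% +75% +50% = +105%. $13,300 × 2.05 = $27,265.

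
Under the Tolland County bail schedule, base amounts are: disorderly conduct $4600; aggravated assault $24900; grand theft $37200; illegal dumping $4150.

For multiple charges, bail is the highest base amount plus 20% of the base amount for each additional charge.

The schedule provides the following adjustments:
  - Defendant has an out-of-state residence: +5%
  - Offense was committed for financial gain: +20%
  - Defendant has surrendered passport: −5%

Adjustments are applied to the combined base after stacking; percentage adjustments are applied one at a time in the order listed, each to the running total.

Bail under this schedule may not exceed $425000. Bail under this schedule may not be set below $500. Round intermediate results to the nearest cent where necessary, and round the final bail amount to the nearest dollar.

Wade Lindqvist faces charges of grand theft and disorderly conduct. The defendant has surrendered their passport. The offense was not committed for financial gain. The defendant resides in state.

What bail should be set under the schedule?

$36214

Base amounts from the schedule: grand theft $37200; disorderly conduct $4600.
Stacking rule: highest base plus 20% of each additional charge. Highest is grand theft at $37200. Additional: $4600 × 20% = $920. Combined base = $37200 + $920 = $38120.
Defendant has surrendered passport (−5%): $38120 × 0.95 = $36214.
$36214 is within the $425000 maximum.
$36214 is at or above the $500 minimum.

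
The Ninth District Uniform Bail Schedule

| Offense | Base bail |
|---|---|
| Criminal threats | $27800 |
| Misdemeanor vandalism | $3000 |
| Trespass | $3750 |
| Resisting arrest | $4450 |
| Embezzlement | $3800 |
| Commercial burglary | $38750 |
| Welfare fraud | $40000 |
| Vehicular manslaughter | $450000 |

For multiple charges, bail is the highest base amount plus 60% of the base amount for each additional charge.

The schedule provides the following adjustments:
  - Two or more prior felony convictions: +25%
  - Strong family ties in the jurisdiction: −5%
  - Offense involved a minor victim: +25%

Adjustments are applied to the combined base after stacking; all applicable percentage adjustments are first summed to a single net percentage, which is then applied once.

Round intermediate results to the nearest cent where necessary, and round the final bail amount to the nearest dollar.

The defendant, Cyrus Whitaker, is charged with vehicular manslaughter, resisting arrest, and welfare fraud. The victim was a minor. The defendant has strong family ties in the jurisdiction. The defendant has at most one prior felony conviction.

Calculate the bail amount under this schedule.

$572004

Base amounts from the schedule: vehicular manslaughter $450000; resisting arrest $4450; welfare fraud $40000.
Stacking rule: highest base plus 60% of each additional charge. Highest is vehicular manslaughter at $450000. Additional: $4450 × 60% = $2670; $40000 × 60% = $24000. Combined base = $450000 + $26670 = $476670.
Net percentage adjustment: −5% +25% = +20%. $476670 × 1.2 = $572004.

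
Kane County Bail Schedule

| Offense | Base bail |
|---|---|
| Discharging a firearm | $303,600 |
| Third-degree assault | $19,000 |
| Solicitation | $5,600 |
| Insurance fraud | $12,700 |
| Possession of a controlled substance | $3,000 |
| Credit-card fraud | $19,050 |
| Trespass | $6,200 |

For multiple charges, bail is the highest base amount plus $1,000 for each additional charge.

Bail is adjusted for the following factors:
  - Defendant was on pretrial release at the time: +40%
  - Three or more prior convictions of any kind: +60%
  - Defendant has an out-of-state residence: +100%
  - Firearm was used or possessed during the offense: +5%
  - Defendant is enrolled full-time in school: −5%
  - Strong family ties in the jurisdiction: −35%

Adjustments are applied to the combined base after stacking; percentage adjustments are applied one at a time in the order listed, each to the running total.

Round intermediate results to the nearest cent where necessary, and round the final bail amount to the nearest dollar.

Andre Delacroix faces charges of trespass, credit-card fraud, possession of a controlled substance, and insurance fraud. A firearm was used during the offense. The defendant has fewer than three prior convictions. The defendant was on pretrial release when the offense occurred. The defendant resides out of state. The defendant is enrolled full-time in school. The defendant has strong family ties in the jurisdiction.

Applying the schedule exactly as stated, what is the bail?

Base amounts from the schedule: trespass $6,200; credit-card fraud $19,050; possession of a controlled substance $3,000; insurance fraud $12,700.
Stacking rule: highest base plus $1,000 per additional charge. Highest is credit-card fraud at $19,050; 3 additional charges → +$3,000. Combined base = $22,050.
Defendant was on pretrial release at the time (+40%): $22,050 × 1.4 = $30,870.
Defendant has an out-of-state residence (+100%): $30,870 × 2 = $61,740.
Firearm was used or possessed during the offense (+5%): $61,740 × 1.05 = $64,827.
Defendant is enrolled full-time in school (−5%): $64,827 × 0.95 = $61,585.65.
Strong family ties in the jurisdiction (−35%): $61,585.65 × 0.65 = $40,030.67.
Rounded to the nearest dollar: $40,031.

$40,031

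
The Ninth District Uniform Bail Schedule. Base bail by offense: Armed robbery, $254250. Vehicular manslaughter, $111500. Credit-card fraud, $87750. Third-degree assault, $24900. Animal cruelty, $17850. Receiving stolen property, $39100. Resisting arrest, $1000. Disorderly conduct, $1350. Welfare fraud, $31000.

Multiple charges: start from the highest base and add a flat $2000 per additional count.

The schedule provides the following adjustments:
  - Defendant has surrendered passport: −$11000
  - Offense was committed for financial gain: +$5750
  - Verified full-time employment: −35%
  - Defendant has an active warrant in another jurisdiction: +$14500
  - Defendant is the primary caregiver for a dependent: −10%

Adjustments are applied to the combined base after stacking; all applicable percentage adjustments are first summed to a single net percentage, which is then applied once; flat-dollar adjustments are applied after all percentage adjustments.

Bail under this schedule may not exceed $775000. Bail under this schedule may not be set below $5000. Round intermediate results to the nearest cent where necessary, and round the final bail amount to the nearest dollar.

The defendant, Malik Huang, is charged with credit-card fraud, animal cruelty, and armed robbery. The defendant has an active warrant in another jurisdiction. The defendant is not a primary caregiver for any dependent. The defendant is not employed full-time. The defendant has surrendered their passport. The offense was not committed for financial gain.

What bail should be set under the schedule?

Base amounts from the schedule: credit-card fraud $87750; animal cruelty $17850; armed robbery $254250.
Stacking rule: highest base plus $2000 per additional charge. Highest is armed robbery at $254250; 2 additional charges → +$4000. Combined base = $258250.
Defendant has surrendered passport (−$11000 flat): $258250 − $11000 = $247250.
Defendant has an active warrant in another jurisdiction (+$14500 flat): $247250 + $14500 = $261750.
$261750 is within the $775000 maximum.
$261750 is at or above the $5000 minimum.

$261750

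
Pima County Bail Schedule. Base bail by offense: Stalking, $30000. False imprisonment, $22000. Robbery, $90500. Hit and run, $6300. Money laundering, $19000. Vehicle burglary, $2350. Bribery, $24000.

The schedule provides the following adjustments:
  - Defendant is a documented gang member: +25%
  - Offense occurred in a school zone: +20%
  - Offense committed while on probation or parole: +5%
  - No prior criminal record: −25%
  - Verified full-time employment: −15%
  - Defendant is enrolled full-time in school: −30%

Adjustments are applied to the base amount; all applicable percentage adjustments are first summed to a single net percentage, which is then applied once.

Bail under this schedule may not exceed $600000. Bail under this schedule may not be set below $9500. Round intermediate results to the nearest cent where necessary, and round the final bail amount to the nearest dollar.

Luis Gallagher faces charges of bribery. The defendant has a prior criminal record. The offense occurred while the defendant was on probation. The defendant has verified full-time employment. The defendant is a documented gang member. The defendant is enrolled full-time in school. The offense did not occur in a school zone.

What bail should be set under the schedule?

$20400

Base amounts from the schedule: bribery $24000.
Single charge. Combined base = $24000.
Net percentage adjustment: +25% +5% −15% −30% = −15%. $24000 × 0.85 = $20400.
$20400 is within the $600000 maximum.
$20400 is at or above the $9500 minimum.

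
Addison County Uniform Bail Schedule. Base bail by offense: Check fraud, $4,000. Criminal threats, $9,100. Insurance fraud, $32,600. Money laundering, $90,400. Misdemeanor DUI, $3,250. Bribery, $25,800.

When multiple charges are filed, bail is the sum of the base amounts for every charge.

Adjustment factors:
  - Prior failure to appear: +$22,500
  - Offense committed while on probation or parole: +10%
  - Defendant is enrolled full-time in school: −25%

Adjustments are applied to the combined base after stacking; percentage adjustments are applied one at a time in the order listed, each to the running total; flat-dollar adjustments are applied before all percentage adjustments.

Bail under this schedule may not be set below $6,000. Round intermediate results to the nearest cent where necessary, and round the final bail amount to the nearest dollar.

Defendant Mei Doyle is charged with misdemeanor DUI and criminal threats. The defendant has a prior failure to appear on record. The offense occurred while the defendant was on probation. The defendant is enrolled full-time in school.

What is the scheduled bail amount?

$28,751

Base amounts from the schedule: misdemeanor DUI $3,250; criminal threats $9,100.
Stacking rule: sum of all bases. $3,250 + $9,100 = $12,350.
Prior failure to appear (+$22,500 flat): $12,350 + $22,500 = $34,850.
Offense committed while on probation or parole (+10%): $34,850 × 1.1 = $38,335.
Defendant is enrolled full-time in school (−25%): $38,335 × 0.75 = $28,751.25.
$28,751.25 is at or above the $6,000 minimum.
Rounded to the nearest dollar: $28,751.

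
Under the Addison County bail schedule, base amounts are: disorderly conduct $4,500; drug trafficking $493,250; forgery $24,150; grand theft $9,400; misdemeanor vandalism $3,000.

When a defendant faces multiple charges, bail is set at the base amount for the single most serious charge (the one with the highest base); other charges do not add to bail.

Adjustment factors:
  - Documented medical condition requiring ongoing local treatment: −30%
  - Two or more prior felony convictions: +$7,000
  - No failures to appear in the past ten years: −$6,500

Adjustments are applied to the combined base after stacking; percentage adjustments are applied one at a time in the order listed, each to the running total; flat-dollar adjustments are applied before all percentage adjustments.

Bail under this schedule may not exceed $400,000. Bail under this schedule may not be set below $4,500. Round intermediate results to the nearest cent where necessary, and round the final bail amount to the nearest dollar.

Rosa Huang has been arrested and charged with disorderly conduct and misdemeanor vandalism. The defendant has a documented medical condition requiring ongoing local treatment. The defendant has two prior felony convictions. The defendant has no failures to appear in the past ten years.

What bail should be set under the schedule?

Base amounts from the schedule: disorderly conduct $4,500; misdemeanor vandalism $3,000.
Stacking rule: use the highest base only. Highest is disorderly conduct at $4,500. Combined base = $4,500.
Two or more prior felony convictions (+$7,000 flat): $4,500 + $7,000 = $11,500.
No failures to appear in the past ten years (−$6,500 flat): $11,500 − $6,500 = $5,000.
Documented medical condition requiring ongoing local treatment (−30%): $5,000 × 0.7 = $3,500.
$3,500 is within the $400,000 maximum.
Result $3,500 is below the minimum of $4,500; bail is set at the minimum $4,500.

$4,500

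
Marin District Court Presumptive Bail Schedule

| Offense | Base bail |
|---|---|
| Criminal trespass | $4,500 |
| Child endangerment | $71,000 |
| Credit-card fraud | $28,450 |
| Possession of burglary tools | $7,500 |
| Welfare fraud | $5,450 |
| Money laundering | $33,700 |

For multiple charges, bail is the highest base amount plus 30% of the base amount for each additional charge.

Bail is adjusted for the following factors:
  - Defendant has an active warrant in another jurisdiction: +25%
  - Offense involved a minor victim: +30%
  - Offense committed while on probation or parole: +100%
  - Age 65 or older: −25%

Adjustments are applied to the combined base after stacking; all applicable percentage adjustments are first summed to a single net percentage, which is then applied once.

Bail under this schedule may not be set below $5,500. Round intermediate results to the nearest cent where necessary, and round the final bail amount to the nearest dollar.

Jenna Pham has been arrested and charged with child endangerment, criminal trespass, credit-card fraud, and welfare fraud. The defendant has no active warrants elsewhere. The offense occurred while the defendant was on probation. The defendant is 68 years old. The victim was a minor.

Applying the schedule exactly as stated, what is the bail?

Base amounts from the schedule: child endangerment $71,000; criminal trespass $4,500; credit-card fraud $28,450; welfare fraud $5,450.
Stacking rule: highest base plus 30% of each additional charge. Highest is child endangerment at $71,000. Additional: $4,500 × 30% = $1,350; $28,450 × 30% = $8,535; $5,450 × 30% = $1,635. Combined base = $71,000 + $11,520 = $82,520.
Net percentage adjustment: +30% +100% −25% = +105%. $82,520 × 2.05 = $169,166.
$169,166 is at or above the $5,500 minimum.

$169,166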